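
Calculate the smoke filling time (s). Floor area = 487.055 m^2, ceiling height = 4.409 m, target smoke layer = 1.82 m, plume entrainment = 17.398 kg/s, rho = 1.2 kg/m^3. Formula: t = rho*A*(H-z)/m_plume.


H - z = 2.589 m
t = 1.2 * 487.055 * 2.589 / 17.398 = 86.975 s

86.975 s


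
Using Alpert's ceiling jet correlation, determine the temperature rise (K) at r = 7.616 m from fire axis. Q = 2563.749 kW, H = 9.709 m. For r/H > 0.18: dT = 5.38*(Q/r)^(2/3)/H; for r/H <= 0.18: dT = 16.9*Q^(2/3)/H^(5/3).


r/H = 7.616 / 9.709 = 0.78443
r/H > 0.18, so dT = 5.38*(Q/r)^(2/3)/H
Q/r = 336.63
(Q/r)^(2/3) = 48.391
dT = 5.38 * 48.391 / 9.709 = 26.815 K

26.815 K


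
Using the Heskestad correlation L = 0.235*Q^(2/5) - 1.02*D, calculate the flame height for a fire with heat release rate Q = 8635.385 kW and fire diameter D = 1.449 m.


Q^(2/5) = 37.542
0.235 * Q^(2/5) = 8.8223
1.02 * D = 1.4780
L = 7.3443 m

7.3443 m


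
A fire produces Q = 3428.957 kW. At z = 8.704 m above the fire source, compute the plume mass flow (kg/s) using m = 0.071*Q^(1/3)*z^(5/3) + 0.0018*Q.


Q^(1/3) = 15.080
z^(5/3) = 36.830
First term = 0.071 * 15.080 * 36.830 = 39.432
Second term = 0.0018 * 3428.957 = 6.1721
m = 45.604 kg/s

45.604 kg/s


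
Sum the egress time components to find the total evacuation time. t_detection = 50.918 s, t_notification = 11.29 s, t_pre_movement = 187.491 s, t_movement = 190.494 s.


Total = 50.918 + 11.29 + 187.491 + 190.494 = 440.193 s

440.193 s


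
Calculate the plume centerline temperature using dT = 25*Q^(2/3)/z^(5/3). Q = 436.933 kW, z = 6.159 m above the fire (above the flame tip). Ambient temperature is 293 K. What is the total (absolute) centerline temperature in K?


Q^(2/3) = 57.581
z^(5/3) = 20.694
dT = 25 * 57.581 / 20.694 = 69.561 K
T = 293 + 69.561 = 362.56 K

362.56 K


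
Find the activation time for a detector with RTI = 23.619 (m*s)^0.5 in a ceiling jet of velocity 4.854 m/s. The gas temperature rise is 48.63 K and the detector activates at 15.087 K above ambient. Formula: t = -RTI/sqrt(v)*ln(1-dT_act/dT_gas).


dT_act/dT_gas = 0.31024
ln(1 - 0.31024) = -0.37141
t = -23.619 / sqrt(4.854) * -0.37141 = 3.9817 s

3.9817 s


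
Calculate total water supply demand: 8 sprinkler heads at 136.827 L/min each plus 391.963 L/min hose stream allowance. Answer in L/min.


Sprinkler demand = 8 * 136.827 = 1094.616 L/min
Total = 1094.616 + 391.963 = 1486.579 L/min

1486.579 L/min


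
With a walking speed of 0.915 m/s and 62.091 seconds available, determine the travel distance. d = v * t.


d = 0.915 * 62.091 = 56.813 m

56.813 m


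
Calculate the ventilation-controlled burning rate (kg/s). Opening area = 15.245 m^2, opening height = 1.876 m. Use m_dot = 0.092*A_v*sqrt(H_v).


sqrt(H_v) = 1.3697
m_dot = 0.092 * 15.245 * 1.3697 = 1.9210 kg/s

1.9210 kg/s


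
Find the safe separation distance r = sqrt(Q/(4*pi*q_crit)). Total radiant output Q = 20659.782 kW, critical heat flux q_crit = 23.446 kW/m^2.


4*pi*q_crit = 294.63
Q/(4*pi*q_crit) = 70.121
r = sqrt(70.121) = 8.3738 m

8.3738 m


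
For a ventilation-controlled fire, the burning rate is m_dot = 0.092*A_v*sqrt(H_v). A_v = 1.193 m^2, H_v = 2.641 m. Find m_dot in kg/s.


sqrt(H_v) = 1.6251
m_dot = 0.092 * 1.193 * 1.6251 = 0.17837 kg/s

0.17837 kg/s


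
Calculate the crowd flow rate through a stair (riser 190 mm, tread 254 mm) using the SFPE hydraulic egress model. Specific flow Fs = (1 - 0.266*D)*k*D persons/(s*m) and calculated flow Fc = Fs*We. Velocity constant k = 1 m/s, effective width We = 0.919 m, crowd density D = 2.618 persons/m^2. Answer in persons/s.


1 - 0.266*D = 1 - 0.266*2.618 = 0.30361
Fs = 0.30361 * 1 * 2.618 = 0.79486 persons/(s*m)
Fc = 0.79486 * 0.919 = 0.73047 persons/s

0.73047 persons/s


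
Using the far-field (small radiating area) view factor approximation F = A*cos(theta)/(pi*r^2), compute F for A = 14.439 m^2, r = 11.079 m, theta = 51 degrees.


cos(51 deg) = 0.62932
pi*r^2 = 385.61
F = 14.439 * 0.62932 / 385.61 = 0.023564

0.023564


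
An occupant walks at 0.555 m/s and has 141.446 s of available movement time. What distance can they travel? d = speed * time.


d = 0.555 * 141.446 = 78.503 m

78.503 m


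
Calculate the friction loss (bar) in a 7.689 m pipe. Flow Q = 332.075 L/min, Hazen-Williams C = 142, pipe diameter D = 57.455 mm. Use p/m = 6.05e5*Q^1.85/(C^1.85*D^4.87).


Q^1.85 = 46162
C^1.85 = 9588.1
D^4.87 = 3.6977e+08
p/m = 0.0078774 bar/m
p_total = 0.0078774 * 7.689 = 0.060569 bar

0.060569 bar


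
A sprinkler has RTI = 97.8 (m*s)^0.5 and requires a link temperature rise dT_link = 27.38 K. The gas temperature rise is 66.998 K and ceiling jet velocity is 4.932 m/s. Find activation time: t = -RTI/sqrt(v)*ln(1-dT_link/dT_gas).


dT_link/dT_gas = 0.40867
ln(1 - 0.40867) = -0.52538
t = -97.8 / sqrt(4.932) * -0.52538 = 23.137 s

23.137 s


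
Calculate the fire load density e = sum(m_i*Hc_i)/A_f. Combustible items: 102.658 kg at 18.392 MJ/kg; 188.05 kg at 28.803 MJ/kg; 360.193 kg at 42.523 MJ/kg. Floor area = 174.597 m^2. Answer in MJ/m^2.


Total energy = 102.658*18.392 + 188.05*28.803 + 360.193*42.523
= 1888.086 + 5416.404 + 15316.49
= 22620.98 MJ
e = 22620.98 / 174.597 = 129.56 MJ/m^2

129.56 MJ/m^2


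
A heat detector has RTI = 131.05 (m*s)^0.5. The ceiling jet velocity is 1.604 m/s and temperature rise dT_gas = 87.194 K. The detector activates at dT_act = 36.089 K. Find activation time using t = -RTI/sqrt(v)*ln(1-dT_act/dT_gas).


dT_act/dT_gas = 0.41389
ln(1 - 0.41389) = -0.53425
t = -131.05 / sqrt(1.604) * -0.53425 = 55.282 s

55.282 s


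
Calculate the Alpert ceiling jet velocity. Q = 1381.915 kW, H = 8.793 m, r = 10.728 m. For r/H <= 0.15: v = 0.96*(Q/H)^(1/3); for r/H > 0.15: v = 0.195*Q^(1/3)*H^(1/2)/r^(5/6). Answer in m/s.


r/H = 10.728 / 8.793 = 1.2201
r/H > 0.15, so v = 0.195*Q^(1/3)*H^(1/2)/r^(5/6)
Q^(1/3) = 11.139
H^(1/2) = 2.9653
r^(5/6) = 7.2238
v = 0.195 * 11.139 * 2.9653 / 7.2238 = 0.89159 m/s

0.89159 m/s


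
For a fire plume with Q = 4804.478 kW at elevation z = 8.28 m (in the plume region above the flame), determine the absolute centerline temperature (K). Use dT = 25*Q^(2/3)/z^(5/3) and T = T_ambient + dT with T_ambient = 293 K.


Q^(2/3) = 284.73
z^(5/3) = 33.888
dT = 25 * 284.73 / 33.888 = 210.05 K
T = 293 + 210.05 = 503.05 K

503.05 K


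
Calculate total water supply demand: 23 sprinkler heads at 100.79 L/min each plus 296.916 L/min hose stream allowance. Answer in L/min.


Sprinkler demand = 23 * 100.79 = 2318.17 L/min
Total = 2318.17 + 296.916 = 2615.086 L/min

2615.086 L/min


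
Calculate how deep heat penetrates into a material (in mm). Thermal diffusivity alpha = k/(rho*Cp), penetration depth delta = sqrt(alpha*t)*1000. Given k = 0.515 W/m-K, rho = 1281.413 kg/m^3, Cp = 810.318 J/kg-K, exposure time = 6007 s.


alpha = 0.515 / (1281.413 * 810.318) = 4.9598e-07 m^2/s
alpha * t = 0.0029793
delta = sqrt(0.0029793) * 1000 = 54.583 mm

54.583 mm


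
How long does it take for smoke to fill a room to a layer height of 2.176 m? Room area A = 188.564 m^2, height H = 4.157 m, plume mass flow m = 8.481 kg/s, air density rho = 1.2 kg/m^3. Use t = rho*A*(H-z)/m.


H - z = 1.981 m
t = 1.2 * 188.564 * 1.981 / 8.481 = 52.854 s

52.854 s


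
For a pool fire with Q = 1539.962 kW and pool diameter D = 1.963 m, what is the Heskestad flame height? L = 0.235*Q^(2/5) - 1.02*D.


Q^(2/5) = 18.837
0.235 * Q^(2/5) = 4.4266
1.02 * D = 2.0023
L = 2.4244 m

2.4244 m


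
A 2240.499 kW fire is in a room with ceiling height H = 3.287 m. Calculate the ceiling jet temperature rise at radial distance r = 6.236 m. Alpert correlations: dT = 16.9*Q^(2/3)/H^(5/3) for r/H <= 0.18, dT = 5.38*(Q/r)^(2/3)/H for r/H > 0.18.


r/H = 6.236 / 3.287 = 1.8972
r/H > 0.18, so dT = 5.38*(Q/r)^(2/3)/H
Q/r = 359.28
(Q/r)^(2/3) = 50.539
dT = 5.38 * 50.539 / 3.287 = 82.720 K

82.720 K


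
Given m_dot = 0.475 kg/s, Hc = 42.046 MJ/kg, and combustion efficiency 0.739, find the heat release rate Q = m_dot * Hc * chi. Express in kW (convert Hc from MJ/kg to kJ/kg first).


Hc = 42.046 MJ/kg = 42.046 * 1000 kJ/kg = 42046 kJ/kg
Q = 0.475 kg/s * 42046 kJ/kg * 0.739 = 14759 kW

14759 kW


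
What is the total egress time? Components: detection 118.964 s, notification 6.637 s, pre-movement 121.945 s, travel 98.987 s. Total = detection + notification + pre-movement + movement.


Total = 118.964 + 6.637 + 121.945 + 98.987 = 346.533 s

346.533 s


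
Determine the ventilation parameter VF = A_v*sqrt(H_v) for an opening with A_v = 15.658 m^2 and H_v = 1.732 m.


sqrt(H_v) = 1.3161
VF = 15.658 * 1.3161 = 20.607 m^(5/2)

20.607 m^(5/2)


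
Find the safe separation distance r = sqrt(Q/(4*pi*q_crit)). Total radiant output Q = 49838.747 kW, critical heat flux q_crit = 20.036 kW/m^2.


4*pi*q_crit = 251.78
Q/(4*pi*q_crit) = 197.95
r = sqrt(197.95) = 14.069 m

14.069 m


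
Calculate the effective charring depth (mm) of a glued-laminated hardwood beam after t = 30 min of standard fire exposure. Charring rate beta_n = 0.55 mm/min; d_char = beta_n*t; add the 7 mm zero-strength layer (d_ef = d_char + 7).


d_char = 0.55 * 30 = 16.5 mm
d_ef = 16.5 + 1.0*7 = 23.5 mm

23.5 mm


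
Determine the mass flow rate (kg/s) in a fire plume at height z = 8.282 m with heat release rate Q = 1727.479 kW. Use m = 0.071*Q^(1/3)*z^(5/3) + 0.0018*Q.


Q^(1/3) = 11.999
z^(5/3) = 33.902
First term = 0.071 * 11.999 * 33.902 = 28.882
Second term = 0.0018 * 1727.479 = 3.1095
m = 31.991 kg/s

31.991 kg/s


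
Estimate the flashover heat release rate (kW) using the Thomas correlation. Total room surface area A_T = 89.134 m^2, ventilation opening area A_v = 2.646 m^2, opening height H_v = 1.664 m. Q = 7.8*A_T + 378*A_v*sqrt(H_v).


7.8*A_T = 695.25
sqrt(H_v) = 1.2900
378*A_v*sqrt(H_v) = 1290.2
Q = 695.25 + 1290.2 = 1985.4 kW

1985.4 kW


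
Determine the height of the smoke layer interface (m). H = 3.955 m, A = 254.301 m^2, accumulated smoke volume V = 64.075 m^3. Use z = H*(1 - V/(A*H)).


V/(A*H) = 0.063708
1 - 0.063708 = 0.93629
z = 3.955 * 0.93629 = 3.7030 m

3.7030 m


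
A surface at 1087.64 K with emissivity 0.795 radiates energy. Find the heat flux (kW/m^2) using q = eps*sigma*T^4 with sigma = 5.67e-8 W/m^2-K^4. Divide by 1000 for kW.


T^4 = 1.3994e+12
q = 0.795 * 5.67e-8 * 1.3994e+12 / 1000 = 63.080 kW/m^2

63.080 kW/m^2


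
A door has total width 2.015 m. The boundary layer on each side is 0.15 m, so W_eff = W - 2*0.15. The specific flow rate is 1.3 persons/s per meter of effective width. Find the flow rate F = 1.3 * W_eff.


W_eff = 2.015 - 0.30 = 1.715 m
F = 1.3 * 1.715 = 2.2295 persons/s

2.2295 persons/s


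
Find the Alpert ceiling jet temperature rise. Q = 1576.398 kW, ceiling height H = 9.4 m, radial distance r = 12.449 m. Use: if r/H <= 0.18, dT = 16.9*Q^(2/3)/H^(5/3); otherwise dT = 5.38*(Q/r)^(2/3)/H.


r/H = 12.449 / 9.4 = 1.3244
r/H > 0.18, so dT = 5.38*(Q/r)^(2/3)/H
Q/r = 126.63
(Q/r)^(2/3) = 25.217
dT = 5.38 * 25.217 / 9.4 = 14.433 K

14.433 K


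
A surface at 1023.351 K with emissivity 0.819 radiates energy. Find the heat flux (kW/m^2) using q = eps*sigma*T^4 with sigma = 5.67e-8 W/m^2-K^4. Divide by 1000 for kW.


T^4 = 1.0967e+12
q = 0.819 * 5.67e-8 * 1.0967e+12 / 1000 = 50.929 kW/m^2

50.929 kW/m^2


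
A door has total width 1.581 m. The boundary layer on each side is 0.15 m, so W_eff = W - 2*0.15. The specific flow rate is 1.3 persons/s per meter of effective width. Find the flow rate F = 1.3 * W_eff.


W_eff = 1.581 - 0.30 = 1.281 m
F = 1.3 * 1.281 = 1.6653 persons/s

1.6653 persons/s


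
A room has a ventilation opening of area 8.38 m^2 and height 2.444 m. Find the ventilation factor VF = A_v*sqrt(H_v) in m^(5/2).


sqrt(H_v) = 1.5633
VF = 8.38 * 1.5633 = 13.101 m^(5/2)

13.101 m^(5/2)


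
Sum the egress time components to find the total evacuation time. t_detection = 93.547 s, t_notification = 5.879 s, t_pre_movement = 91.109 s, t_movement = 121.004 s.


Total = 93.547 + 5.879 + 91.109 + 121.004 = 311.539 s

311.539 s


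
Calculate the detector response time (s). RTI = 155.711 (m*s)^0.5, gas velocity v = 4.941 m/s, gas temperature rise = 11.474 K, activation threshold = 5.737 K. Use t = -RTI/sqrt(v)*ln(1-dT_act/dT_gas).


dT_act/dT_gas = 0.5
ln(1 - 0.5) = -0.69315
t = -155.711 / sqrt(4.941) * -0.69315 = 48.555 s

48.555 s


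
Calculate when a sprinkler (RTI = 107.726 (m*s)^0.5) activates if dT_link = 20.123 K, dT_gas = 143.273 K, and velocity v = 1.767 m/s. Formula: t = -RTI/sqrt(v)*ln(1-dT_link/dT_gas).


dT_link/dT_gas = 0.14045
ln(1 - 0.14045) = -0.15135
t = -107.726 / sqrt(1.767) * -0.15135 = 12.265 s

12.265 s


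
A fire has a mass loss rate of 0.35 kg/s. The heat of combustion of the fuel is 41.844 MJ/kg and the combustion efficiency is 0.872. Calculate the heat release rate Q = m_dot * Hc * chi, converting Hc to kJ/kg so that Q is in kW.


Hc = 41.844 MJ/kg = 41.844 * 1000 kJ/kg = 41844 kJ/kg
Q = 0.35 kg/s * 41844 kJ/kg * 0.872 = 12771 kW

12771 kW


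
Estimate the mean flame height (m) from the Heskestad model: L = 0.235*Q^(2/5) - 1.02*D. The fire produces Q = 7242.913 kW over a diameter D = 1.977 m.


Q^(2/5) = 34.992
0.235 * Q^(2/5) = 8.2231
1.02 * D = 2.0165
L = 6.2065 m

6.2065 m


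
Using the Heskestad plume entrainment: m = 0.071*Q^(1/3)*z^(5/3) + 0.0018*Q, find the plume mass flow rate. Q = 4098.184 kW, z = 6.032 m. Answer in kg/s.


Q^(1/3) = 16.003
z^(5/3) = 19.988
First term = 0.071 * 16.003 * 19.988 = 22.710
Second term = 0.0018 * 4098.184 = 7.3767
m = 30.087 kg/s

30.087 kg/s


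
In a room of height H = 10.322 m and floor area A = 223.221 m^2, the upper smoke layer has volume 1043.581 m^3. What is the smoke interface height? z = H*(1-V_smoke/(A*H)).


V/(A*H) = 0.45293
1 - 0.45293 = 0.54707
z = 10.322 * 0.54707 = 5.6469 m

5.6469 m


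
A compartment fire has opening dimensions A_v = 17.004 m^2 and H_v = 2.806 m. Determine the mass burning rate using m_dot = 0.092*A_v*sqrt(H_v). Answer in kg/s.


sqrt(H_v) = 1.6751
m_dot = 0.092 * 17.004 * 1.6751 = 2.6205 kg/s

2.6205 kg/s


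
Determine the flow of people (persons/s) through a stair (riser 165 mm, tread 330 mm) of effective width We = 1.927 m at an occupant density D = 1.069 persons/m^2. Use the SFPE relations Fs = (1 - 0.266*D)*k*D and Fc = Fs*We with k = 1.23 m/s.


1 - 0.266*D = 1 - 0.266*1.069 = 0.71565
Fs = 0.71565 * 1.23 * 1.069 = 0.94098 persons/(s*m)
Fc = 0.94098 * 1.927 = 1.8133 persons/s

1.8133 persons/s


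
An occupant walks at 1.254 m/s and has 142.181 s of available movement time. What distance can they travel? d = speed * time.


d = 1.254 * 142.181 = 178.29 m

178.29 m


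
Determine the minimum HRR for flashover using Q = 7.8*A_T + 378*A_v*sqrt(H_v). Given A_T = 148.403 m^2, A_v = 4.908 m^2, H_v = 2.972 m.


7.8*A_T = 1157.5
sqrt(H_v) = 1.7239
378*A_v*sqrt(H_v) = 3198.3
Q = 1157.5 + 3198.3 = 4355.9 kW

4355.9 kW


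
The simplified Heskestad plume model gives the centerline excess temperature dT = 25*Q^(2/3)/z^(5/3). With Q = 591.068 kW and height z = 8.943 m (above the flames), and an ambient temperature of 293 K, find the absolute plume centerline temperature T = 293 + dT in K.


Q^(2/3) = 70.430
z^(5/3) = 38.531
dT = 25 * 70.430 / 38.531 = 45.698 K
T = 293 + 45.698 = 338.70 K

338.70 K


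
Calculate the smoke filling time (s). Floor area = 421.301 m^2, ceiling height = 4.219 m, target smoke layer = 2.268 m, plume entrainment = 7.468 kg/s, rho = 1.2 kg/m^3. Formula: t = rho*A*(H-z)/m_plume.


H - z = 1.951 m
t = 1.2 * 421.301 * 1.951 / 7.468 = 132.08 s

132.08 s


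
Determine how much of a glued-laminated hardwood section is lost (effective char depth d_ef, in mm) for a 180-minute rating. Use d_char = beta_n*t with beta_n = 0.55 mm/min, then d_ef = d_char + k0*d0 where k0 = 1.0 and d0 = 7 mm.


d_char = 0.55 * 180 = 99 mm
d_ef = 99 + 1.0*7 = 106 mm

106 mm


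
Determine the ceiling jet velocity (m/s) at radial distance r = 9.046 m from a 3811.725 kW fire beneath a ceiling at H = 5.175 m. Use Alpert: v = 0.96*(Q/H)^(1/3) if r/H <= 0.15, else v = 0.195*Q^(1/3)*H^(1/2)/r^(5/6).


r/H = 9.046 / 5.175 = 1.7480
r/H > 0.15, so v = 0.195*Q^(1/3)*H^(1/2)/r^(5/6)
Q^(1/3) = 15.621
H^(1/2) = 2.2749
r^(5/6) = 6.2668
v = 0.195 * 15.621 * 2.2749 / 6.2668 = 1.1057 m/s

1.1057 m/s


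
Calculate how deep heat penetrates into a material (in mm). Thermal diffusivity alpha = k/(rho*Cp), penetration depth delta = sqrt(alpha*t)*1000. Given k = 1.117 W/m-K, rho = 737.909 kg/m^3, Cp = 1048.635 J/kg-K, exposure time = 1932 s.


alpha = 1.117 / (737.909 * 1048.635) = 1.4435e-06 m^2/s
alpha * t = 0.0027889
delta = sqrt(0.0027889) * 1000 = 52.810 mm

52.810 mm


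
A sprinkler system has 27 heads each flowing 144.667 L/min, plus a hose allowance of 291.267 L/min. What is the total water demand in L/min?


Sprinkler demand = 27 * 144.667 = 3906.009 L/min
Total = 3906.009 + 291.267 = 4197.276 L/min

4197.276 L/min


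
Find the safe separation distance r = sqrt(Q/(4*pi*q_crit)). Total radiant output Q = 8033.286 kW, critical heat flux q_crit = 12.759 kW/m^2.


4*pi*q_crit = 160.33
Q/(4*pi*q_crit) = 50.103
r = sqrt(50.103) = 7.0784 m

7.0784 m


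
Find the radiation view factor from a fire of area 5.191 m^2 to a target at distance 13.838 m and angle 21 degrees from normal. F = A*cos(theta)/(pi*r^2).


cos(21 deg) = 0.93358
pi*r^2 = 601.58
F = 5.191 * 0.93358 / 601.58 = 0.0080558

0.0080558


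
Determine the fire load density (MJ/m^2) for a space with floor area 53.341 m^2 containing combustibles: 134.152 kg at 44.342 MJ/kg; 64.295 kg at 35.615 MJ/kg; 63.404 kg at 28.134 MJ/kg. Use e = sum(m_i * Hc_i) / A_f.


Total energy = 134.152*44.342 + 64.295*35.615 + 63.404*28.134
= 5948.568 + 2289.866 + 1783.808
= 10022.24 MJ
e = 10022.24 / 53.341 = 187.89 MJ/m^2

187.89 MJ/m^2


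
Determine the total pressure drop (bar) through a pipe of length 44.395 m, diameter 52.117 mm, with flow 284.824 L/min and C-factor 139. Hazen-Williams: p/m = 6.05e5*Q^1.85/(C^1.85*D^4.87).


Q^1.85 = 34751
C^1.85 = 9216.7
D^4.87 = 2.2998e+08
p/m = 0.0099187 bar/m
p_total = 0.0099187 * 44.395 = 0.44034 bar

0.44034 bar


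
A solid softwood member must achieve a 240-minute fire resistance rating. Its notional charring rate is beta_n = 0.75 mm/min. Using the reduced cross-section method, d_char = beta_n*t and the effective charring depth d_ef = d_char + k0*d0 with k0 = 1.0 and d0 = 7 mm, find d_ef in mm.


d_char = 0.75 * 240 = 180 mm
d_ef = 180 + 1.0*7 = 187 mm

187 mm


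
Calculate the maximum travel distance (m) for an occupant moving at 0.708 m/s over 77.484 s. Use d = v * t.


d = 0.708 * 77.484 = 54.859 m

54.859 m


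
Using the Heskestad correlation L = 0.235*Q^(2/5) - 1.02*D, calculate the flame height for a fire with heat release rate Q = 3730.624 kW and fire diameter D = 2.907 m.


Q^(2/5) = 26.836
0.235 * Q^(2/5) = 6.3064
1.02 * D = 2.9651
L = 3.3412 m

3.3412 m


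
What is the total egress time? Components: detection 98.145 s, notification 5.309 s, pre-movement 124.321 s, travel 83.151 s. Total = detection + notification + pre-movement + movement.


Total = 98.145 + 5.309 + 124.321 + 83.151 = 310.926 s

310.926 s


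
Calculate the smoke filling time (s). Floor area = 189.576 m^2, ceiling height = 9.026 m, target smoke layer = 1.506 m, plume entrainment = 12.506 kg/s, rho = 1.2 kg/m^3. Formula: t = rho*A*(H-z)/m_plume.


H - z = 7.52 m
t = 1.2 * 189.576 * 7.52 / 12.506 = 136.79 s

136.79 s


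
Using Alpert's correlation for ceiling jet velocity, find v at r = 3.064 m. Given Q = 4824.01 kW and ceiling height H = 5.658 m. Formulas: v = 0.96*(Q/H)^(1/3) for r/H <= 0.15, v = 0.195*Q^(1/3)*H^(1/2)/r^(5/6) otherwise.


r/H = 3.064 / 5.658 = 0.54153
r/H > 0.15, so v = 0.195*Q^(1/3)*H^(1/2)/r^(5/6)
Q^(1/3) = 16.897
H^(1/2) = 2.3787
r^(5/6) = 2.5424
v = 0.195 * 16.897 * 2.3787 / 2.5424 = 3.0827 m/s

3.0827 m/s


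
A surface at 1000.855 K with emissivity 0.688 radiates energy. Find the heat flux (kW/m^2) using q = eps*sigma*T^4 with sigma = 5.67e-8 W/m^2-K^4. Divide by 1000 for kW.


T^4 = 1.0034e+12
q = 0.688 * 5.67e-8 * 1.0034e+12 / 1000 = 39.143 kW/m^2

39.143 kW/m^2


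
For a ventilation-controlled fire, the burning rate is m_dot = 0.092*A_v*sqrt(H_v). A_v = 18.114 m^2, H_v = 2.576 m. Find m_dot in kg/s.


sqrt(H_v) = 1.6050
m_dot = 0.092 * 18.114 * 1.6050 = 2.6747 kg/s

2.6747 kg/s


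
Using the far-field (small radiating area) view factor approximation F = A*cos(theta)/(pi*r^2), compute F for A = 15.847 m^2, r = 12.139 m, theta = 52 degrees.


cos(52 deg) = 0.61566
pi*r^2 = 462.93
F = 15.847 * 0.61566 / 462.93 = 0.021075

0.021075


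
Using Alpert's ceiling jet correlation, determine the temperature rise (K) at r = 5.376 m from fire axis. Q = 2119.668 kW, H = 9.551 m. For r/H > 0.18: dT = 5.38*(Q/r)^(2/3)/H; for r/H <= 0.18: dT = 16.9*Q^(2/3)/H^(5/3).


r/H = 5.376 / 9.551 = 0.56287
r/H > 0.18, so dT = 5.38*(Q/r)^(2/3)/H
Q/r = 394.28
(Q/r)^(2/3) = 53.770
dT = 5.38 * 53.770 / 9.551 = 30.288 K

30.288 K


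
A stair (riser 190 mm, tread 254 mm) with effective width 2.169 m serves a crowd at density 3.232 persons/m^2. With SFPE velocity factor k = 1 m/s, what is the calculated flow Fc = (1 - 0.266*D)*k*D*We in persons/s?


1 - 0.266*D = 1 - 0.266*3.232 = 0.14029
Fs = 0.14029 * 1 * 3.232 = 0.45341 persons/(s*m)
Fc = 0.45341 * 2.169 = 0.98345 persons/s

0.98345 persons/s


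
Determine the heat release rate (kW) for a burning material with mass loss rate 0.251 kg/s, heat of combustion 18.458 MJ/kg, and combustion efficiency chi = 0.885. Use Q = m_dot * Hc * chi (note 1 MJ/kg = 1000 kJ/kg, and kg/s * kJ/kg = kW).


Hc = 18.458 MJ/kg = 18.458 * 1000 kJ/kg = 18458 kJ/kg
Q = 0.251 kg/s * 18458 kJ/kg * 0.885 = 4100.2 kW

4100.2 kW


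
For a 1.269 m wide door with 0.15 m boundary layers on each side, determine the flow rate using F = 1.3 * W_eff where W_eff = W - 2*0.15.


W_eff = 1.269 - 0.30 = 0.969 m
F = 1.3 * 0.969 = 1.2597 persons/s

1.2597 persons/s


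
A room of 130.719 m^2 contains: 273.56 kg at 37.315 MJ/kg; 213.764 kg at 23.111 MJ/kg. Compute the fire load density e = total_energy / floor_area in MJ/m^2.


Total energy = 273.56*37.315 + 213.764*23.111
= 10207.89 + 4940.300
= 15148.19 MJ
e = 15148.19 / 130.719 = 115.88 MJ/m^2

115.88 MJ/m^2


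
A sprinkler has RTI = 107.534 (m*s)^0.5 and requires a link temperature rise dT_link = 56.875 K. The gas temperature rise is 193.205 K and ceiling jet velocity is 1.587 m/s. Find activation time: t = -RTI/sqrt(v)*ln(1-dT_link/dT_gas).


dT_link/dT_gas = 0.29438
ln(1 - 0.29438) = -0.34867
t = -107.534 / sqrt(1.587) * -0.34867 = 29.763 s

29.763 s


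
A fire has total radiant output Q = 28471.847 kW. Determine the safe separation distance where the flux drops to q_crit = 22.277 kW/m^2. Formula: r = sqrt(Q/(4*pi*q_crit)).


4*pi*q_crit = 279.94
Q/(4*pi*q_crit) = 101.71
r = sqrt(101.71) = 10.085 m

10.085 m


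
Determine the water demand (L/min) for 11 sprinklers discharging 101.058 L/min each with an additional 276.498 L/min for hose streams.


Sprinkler demand = 11 * 101.058 = 1111.638 L/min
Total = 1111.638 + 276.498 = 1388.136 L/min

1388.136 L/min


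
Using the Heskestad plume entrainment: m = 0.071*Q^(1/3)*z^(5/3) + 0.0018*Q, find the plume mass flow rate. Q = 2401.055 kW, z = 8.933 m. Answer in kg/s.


Q^(1/3) = 13.391
z^(5/3) = 38.459
First term = 0.071 * 13.391 * 38.459 = 36.564
Second term = 0.0018 * 2401.055 = 4.3219
m = 40.886 kg/s

40.886 kg/s


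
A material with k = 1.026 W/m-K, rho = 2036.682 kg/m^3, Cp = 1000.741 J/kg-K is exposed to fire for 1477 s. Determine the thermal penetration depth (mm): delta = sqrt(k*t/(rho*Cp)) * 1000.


alpha = 1.026 / (2036.682 * 1000.741) = 5.0339e-07 m^2/s
alpha * t = 0.00074350
delta = sqrt(0.00074350) * 1000 = 27.267 mm

27.267 mm


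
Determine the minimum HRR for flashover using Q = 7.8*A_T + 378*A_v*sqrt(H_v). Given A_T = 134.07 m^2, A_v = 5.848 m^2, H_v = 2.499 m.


7.8*A_T = 1045.746
sqrt(H_v) = 1.5808
378*A_v*sqrt(H_v) = 3494.5
Q = 1045.746 + 3494.5 = 4540.2 kW

4540.2 kW


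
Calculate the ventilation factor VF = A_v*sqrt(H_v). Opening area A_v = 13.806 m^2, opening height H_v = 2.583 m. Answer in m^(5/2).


sqrt(H_v) = 1.6072
VF = 13.806 * 1.6072 = 22.189 m^(5/2)

22.189 m^(5/2)


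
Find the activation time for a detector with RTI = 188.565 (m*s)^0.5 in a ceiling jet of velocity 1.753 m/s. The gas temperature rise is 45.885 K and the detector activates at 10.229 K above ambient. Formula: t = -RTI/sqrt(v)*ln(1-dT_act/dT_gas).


dT_act/dT_gas = 0.22293
ln(1 - 0.22293) = -0.25222
t = -188.565 / sqrt(1.753) * -0.25222 = 35.921 s

35.921 s


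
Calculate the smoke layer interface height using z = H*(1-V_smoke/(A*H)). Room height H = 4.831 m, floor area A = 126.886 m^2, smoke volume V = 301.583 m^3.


V/(A*H) = 0.49199
1 - 0.49199 = 0.50801
z = 4.831 * 0.50801 = 2.4542 m

2.4542 m


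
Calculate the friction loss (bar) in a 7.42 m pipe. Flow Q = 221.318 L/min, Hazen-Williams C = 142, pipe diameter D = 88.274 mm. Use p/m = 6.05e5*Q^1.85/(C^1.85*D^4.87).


Q^1.85 = 21791
C^1.85 = 9588.1
D^4.87 = 2.9937e+09
p/m = 0.00045930 bar/m
p_total = 0.00045930 * 7.42 = 0.0034080 bar

0.0034080 bar


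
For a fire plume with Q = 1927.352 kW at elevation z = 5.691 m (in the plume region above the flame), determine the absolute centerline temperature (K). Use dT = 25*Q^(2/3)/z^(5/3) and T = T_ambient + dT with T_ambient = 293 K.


Q^(2/3) = 154.87
z^(5/3) = 18.140
dT = 25 * 154.87 / 18.140 = 213.44 K
T = 293 + 213.44 = 506.44 K

506.44 K


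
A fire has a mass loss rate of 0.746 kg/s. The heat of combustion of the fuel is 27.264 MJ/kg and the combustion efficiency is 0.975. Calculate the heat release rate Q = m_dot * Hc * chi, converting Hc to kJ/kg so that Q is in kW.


Hc = 27.264 MJ/kg = 27.264 * 1000 kJ/kg = 27264 kJ/kg
Q = 0.746 kg/s * 27264 kJ/kg * 0.975 = 19830 kW

19830 kW


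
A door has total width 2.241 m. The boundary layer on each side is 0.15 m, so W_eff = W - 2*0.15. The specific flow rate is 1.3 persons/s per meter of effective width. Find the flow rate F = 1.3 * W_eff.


W_eff = 2.241 - 0.30 = 1.941 m
F = 1.3 * 1.941 = 2.5233 persons/s

2.5233 persons/s


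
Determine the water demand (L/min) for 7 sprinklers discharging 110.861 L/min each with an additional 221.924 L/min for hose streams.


Sprinkler demand = 7 * 110.861 = 776.027 L/min
Total = 776.027 + 221.924 = 997.951 L/min

997.951 L/min


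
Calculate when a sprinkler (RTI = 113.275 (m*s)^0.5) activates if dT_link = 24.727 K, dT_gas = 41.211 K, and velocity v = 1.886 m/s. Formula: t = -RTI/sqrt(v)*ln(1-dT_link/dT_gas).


dT_link/dT_gas = 0.60001
ln(1 - 0.60001) = -0.91631
t = -113.275 / sqrt(1.886) * -0.91631 = 75.580 s

75.580 s


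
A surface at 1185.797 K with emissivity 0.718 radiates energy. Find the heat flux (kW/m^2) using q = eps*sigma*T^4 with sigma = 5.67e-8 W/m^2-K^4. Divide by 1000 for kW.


T^4 = 1.9772e+12
q = 0.718 * 5.67e-8 * 1.9772e+12 / 1000 = 80.491 kW/m^2

80.491 kW/m^2


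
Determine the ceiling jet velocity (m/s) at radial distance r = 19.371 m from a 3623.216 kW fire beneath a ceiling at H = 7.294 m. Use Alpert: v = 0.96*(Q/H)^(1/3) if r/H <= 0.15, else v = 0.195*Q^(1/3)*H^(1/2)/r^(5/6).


r/H = 19.371 / 7.294 = 2.6557
r/H > 0.15, so v = 0.195*Q^(1/3)*H^(1/2)/r^(5/6)
Q^(1/3) = 15.359
H^(1/2) = 2.7007
r^(5/6) = 11.820
v = 0.195 * 15.359 * 2.7007 / 11.820 = 0.68431 m/s

0.68431 m/s


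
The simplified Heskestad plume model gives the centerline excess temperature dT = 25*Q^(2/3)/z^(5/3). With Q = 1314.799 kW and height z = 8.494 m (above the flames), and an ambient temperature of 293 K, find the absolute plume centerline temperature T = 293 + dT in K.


Q^(2/3) = 120.02
z^(5/3) = 35.361
dT = 25 * 120.02 / 35.361 = 84.851 K
T = 293 + 84.851 = 377.85 K

377.85 K


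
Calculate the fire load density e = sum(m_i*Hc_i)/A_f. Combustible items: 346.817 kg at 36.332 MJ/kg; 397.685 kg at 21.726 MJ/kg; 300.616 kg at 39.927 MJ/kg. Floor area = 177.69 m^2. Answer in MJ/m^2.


Total energy = 346.817*36.332 + 397.685*21.726 + 300.616*39.927
= 12600.56 + 8640.104 + 12002.70
= 33243.35 MJ
e = 33243.35 / 177.69 = 187.09 MJ/m^2

187.09 MJ/m^2


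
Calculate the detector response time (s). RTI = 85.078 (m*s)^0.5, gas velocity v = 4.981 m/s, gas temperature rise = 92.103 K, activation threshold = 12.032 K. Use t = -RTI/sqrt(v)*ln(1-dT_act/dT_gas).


dT_act/dT_gas = 0.13064
ln(1 - 0.13064) = -0.13999
t = -85.078 / sqrt(4.981) * -0.13999 = 5.3366 s

5.3366 s


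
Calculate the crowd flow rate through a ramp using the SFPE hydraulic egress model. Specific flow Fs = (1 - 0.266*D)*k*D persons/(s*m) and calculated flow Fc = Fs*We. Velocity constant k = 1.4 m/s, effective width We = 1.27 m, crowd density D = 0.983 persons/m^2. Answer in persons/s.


1 - 0.266*D = 1 - 0.266*0.983 = 0.73852
Fs = 0.73852 * 1.4 * 0.983 = 1.0164 persons/(s*m)
Fc = 1.0164 * 1.27 = 1.2908 persons/s

1.2908 persons/s


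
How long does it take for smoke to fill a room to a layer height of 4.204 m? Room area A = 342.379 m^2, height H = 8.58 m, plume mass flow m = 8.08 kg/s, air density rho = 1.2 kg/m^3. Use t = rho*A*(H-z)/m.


H - z = 4.376 m
t = 1.2 * 342.379 * 4.376 / 8.08 = 222.51 s

222.51 s


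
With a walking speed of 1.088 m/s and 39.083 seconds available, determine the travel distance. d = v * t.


d = 1.088 * 39.083 = 42.522 m

42.522 m


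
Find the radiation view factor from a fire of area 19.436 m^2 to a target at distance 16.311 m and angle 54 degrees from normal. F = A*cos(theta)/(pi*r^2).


cos(54 deg) = 0.58779
pi*r^2 = 835.82
F = 19.436 * 0.58779 / 835.82 = 0.013668

0.013668


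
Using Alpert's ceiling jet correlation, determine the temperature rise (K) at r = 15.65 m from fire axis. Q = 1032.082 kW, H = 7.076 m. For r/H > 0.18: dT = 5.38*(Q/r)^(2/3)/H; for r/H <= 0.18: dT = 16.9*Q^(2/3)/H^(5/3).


r/H = 15.65 / 7.076 = 2.2117
r/H > 0.18, so dT = 5.38*(Q/r)^(2/3)/H
Q/r = 65.948
(Q/r)^(2/3) = 16.323
dT = 5.38 * 16.323 / 7.076 = 12.411 K

12.411 K


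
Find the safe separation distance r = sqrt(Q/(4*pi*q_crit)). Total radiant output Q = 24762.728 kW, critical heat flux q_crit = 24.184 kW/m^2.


4*pi*q_crit = 303.91
Q/(4*pi*q_crit) = 81.482
r = sqrt(81.482) = 9.0267 m

9.0267 m


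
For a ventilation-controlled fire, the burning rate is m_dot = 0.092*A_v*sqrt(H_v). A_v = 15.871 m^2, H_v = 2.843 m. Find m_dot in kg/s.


sqrt(H_v) = 1.6861
m_dot = 0.092 * 15.871 * 1.6861 = 2.4620 kg/s

2.4620 kg/s


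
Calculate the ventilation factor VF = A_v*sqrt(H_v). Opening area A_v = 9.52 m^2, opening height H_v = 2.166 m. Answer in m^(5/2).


sqrt(H_v) = 1.4717
VF = 9.52 * 1.4717 = 14.011 m^(5/2)

14.011 m^(5/2)


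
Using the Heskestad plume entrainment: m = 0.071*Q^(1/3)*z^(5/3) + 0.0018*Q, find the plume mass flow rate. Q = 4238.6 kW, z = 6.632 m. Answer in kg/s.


Q^(1/3) = 16.184
z^(5/3) = 23.410
First term = 0.071 * 16.184 * 23.410 = 26.899
Second term = 0.0018 * 4238.6 = 7.6295
m = 34.529 kg/s

34.529 kg/s


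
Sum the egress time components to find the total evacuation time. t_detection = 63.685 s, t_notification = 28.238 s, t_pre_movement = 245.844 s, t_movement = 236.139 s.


Total = 63.685 + 28.238 + 245.844 + 236.139 = 573.906 s

573.906 s


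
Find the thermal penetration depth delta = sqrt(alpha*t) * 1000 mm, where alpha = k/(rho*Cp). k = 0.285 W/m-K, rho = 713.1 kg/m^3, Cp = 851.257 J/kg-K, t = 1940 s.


alpha = 0.285 / (713.1 * 851.257) = 4.6950e-07 m^2/s
alpha * t = 0.00091083
delta = sqrt(0.00091083) * 1000 = 30.180 mm

30.180 mm


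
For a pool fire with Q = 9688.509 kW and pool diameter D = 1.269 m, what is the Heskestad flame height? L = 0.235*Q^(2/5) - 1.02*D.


Q^(2/5) = 39.310
0.235 * Q^(2/5) = 9.2378
1.02 * D = 1.2944
L = 7.9435 m

7.9435 m


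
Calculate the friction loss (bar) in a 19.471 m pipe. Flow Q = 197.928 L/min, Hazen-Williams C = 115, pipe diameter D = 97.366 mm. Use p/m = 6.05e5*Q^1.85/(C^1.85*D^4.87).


Q^1.85 = 17723
C^1.85 = 6490.7
D^4.87 = 4.8255e+09
p/m = 0.00034234 bar/m
p_total = 0.00034234 * 19.471 = 0.0066657 bar

0.0066657 bar


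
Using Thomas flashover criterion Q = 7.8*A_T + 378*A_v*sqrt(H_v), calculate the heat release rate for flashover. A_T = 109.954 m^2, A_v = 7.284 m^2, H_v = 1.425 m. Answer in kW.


7.8*A_T = 857.64
sqrt(H_v) = 1.1937
378*A_v*sqrt(H_v) = 3286.8
Q = 857.64 + 3286.8 = 4144.4 kW

4144.4 kW


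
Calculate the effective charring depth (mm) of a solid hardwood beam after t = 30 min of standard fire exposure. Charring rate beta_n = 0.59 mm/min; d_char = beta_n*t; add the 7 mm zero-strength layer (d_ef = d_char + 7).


d_char = 0.59 * 30 = 17.7 mm
d_ef = 17.7 + 1.0*7 = 24.7 mm

24.7 mm


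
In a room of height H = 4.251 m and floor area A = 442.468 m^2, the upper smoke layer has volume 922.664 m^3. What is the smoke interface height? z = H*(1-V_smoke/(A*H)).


V/(A*H) = 0.49054
1 - 0.49054 = 0.50946
z = 4.251 * 0.50946 = 2.1657 m

2.1657 m


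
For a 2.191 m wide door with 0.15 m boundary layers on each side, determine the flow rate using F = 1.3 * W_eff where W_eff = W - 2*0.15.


W_eff = 2.191 - 0.30 = 1.891 m
F = 1.3 * 1.891 = 2.4583 persons/s

2.4583 persons/s


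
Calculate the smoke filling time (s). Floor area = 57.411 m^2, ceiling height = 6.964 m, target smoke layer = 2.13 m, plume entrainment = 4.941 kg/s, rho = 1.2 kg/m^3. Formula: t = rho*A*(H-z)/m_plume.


H - z = 4.834 m
t = 1.2 * 57.411 * 4.834 / 4.941 = 67.401 s

67.401 s


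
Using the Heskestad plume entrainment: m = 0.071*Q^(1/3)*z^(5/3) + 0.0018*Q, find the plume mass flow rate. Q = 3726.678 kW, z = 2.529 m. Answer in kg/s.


Q^(1/3) = 15.504
z^(5/3) = 4.6944
First term = 0.071 * 15.504 * 4.6944 = 5.1675
Second term = 0.0018 * 3726.678 = 6.7080
m = 11.876 kg/s

11.876 kg/s


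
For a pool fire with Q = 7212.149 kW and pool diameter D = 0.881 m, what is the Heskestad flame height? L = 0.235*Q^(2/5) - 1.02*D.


Q^(2/5) = 34.932
0.235 * Q^(2/5) = 8.2091
1.02 * D = 0.89862
L = 7.3104 m

7.3104 m


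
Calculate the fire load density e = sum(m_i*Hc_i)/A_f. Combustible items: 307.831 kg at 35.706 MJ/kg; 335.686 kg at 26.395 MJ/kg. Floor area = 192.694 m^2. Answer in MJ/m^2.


Total energy = 307.831*35.706 + 335.686*26.395
= 10991.41 + 8860.432
= 19851.85 MJ
e = 19851.85 / 192.694 = 103.02 MJ/m^2

103.02 MJ/m^2


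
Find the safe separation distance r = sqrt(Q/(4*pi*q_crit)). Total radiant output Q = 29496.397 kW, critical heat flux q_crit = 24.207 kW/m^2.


4*pi*q_crit = 304.19
Q/(4*pi*q_crit) = 96.966
r = sqrt(96.966) = 9.8471 m

9.8471 m


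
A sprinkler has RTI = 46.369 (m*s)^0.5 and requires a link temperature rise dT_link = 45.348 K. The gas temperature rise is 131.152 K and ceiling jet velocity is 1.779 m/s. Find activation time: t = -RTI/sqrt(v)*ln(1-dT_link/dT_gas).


dT_link/dT_gas = 0.34577
ln(1 - 0.34577) = -0.42429
t = -46.369 / sqrt(1.779) * -0.42429 = 14.750 s

14.750 s


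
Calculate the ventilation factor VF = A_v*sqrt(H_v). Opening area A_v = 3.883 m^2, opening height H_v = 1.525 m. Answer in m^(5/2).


sqrt(H_v) = 1.2349
VF = 3.883 * 1.2349 = 4.7952 m^(5/2)

4.7952 m^(5/2)


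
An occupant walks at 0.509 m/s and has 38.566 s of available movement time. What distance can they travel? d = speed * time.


d = 0.509 * 38.566 = 19.630 m

19.630 m


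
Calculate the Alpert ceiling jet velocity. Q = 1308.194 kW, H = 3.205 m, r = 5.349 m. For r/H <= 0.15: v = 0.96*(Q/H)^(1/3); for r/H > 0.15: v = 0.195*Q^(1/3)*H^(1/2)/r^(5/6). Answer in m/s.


r/H = 5.349 / 3.205 = 1.6690
r/H > 0.15, so v = 0.195*Q^(1/3)*H^(1/2)/r^(5/6)
Q^(1/3) = 10.937
H^(1/2) = 1.7903
r^(5/6) = 4.0448
v = 0.195 * 10.937 * 1.7903 / 4.0448 = 0.94394 m/s

0.94394 m/s


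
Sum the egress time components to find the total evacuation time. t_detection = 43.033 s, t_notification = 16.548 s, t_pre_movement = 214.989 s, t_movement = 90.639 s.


Total = 43.033 + 16.548 + 214.989 + 90.639 = 365.209 s

365.209 s


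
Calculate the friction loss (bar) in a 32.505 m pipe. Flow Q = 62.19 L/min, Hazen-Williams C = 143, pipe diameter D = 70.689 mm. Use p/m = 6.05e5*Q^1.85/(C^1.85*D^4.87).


Q^1.85 = 2081.5
C^1.85 = 9713.4
D^4.87 = 1.0147e+09
p/m = 0.00012777 bar/m
p_total = 0.00012777 * 32.505 = 0.0041531 bar

0.0041531 bar


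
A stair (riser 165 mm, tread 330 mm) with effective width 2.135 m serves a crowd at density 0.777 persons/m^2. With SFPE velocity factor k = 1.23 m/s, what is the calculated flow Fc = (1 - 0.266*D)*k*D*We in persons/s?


1 - 0.266*D = 1 - 0.266*0.777 = 0.79332
Fs = 0.79332 * 1.23 * 0.777 = 0.75818 persons/(s*m)
Fc = 0.75818 * 2.135 = 1.6187 persons/s

1.6187 persons/s


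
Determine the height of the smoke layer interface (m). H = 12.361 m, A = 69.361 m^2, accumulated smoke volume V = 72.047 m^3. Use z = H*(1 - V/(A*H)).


V/(A*H) = 0.084032
1 - 0.084032 = 0.91597
z = 12.361 * 0.91597 = 11.322 m

11.322 m


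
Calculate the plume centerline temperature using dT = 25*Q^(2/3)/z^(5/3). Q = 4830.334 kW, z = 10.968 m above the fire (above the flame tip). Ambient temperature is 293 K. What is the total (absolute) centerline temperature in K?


Q^(2/3) = 285.75
z^(5/3) = 54.143
dT = 25 * 285.75 / 54.143 = 131.94 K
T = 293 + 131.94 = 424.94 K

424.94 K


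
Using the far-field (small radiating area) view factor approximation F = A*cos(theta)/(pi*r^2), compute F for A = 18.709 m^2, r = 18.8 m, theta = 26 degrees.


cos(26 deg) = 0.89879
pi*r^2 = 1110.4
F = 18.709 * 0.89879 / 1110.4 = 0.015144

0.015144


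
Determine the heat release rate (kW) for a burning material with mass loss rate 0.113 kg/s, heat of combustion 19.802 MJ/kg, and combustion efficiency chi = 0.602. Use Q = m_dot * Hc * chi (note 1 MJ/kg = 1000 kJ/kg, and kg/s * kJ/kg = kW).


Hc = 19.802 MJ/kg = 19.802 * 1000 kJ/kg = 19802 kJ/kg
Q = 0.113 kg/s * 19802 kJ/kg * 0.602 = 1347.1 kW

1347.1 kW


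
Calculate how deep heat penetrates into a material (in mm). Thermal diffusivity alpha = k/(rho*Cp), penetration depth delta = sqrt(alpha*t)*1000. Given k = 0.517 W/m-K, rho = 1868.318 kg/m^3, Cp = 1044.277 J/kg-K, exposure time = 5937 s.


alpha = 0.517 / (1868.318 * 1044.277) = 2.6499e-07 m^2/s
alpha * t = 0.0015732
delta = sqrt(0.0015732) * 1000 = 39.664 mm

39.664 mm


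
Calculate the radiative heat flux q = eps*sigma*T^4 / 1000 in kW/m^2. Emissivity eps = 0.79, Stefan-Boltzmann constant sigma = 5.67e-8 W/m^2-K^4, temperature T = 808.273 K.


T^4 = 4.2681e+11
q = 0.79 * 5.67e-8 * 4.2681e+11 / 1000 = 19.118 kW/m^2

19.118 kW/m^2


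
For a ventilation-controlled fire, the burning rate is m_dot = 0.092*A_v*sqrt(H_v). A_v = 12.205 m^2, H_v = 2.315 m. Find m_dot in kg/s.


sqrt(H_v) = 1.5215
m_dot = 0.092 * 12.205 * 1.5215 = 1.7084 kg/s

1.7084 kg/s


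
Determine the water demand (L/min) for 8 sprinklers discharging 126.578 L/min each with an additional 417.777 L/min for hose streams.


Sprinkler demand = 8 * 126.578 = 1012.624 L/min
Total = 1012.624 + 417.777 = 1430.401 L/min

1430.401 L/min


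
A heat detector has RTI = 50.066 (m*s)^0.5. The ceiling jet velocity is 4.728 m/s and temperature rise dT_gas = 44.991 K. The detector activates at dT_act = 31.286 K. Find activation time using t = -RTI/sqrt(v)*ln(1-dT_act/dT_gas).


dT_act/dT_gas = 0.69538
ln(1 - 0.69538) = -1.1887
t = -50.066 / sqrt(4.728) * -1.1887 = 27.370 s

27.370 s


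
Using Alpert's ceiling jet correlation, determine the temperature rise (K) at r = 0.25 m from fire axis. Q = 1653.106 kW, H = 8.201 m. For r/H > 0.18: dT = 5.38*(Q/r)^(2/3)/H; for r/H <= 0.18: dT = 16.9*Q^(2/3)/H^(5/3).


r/H = 0.25 / 8.201 = 0.030484
r/H <= 0.18, so dT = 16.9*Q^(2/3)/H^(5/3)
Q^(2/3) = 139.81
H^(5/3) = 33.351
dT = 16.9 * 139.81 / 33.351 = 70.845 K

70.845 K
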